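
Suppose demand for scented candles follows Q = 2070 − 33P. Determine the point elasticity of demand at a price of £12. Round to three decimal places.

-0.237

At P = 12, Q = 1674.
dQ/dP = −33.
ε = (dQ/dP)(P/Q) = (-33)(12/1674).
|ε| < 1, so demand is inelastic at this price.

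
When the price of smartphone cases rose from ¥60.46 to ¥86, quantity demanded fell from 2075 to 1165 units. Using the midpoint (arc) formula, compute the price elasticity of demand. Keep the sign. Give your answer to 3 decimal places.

ΔQ = 1165 − 2075 = -910; ΔP = 86 − 60.46 = 25.54.
Midpoints: P̄ = 73.23, Q̄ = 1620.0.
ε = (ΔQ/ΔP)(P̄/Q̄) = (-910/25.54)(73.23/1620.0).

-1.611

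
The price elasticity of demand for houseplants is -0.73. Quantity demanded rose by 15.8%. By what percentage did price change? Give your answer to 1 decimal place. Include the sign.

%ΔP ≈ %ΔQ / ε = (15.8%)/(-0.73) = -21.64%.

-21.6%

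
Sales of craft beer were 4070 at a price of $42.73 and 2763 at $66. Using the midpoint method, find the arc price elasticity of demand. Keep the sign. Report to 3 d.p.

ΔQ = 2763 − 4070 = -1307; ΔP = 66 − 42.73 = 23.27.
Midpoints: P̄ = 54.36, Q̄ = 3416.5.
ε = (ΔQ/ΔP)(P̄/Q̄) = (-1307/23.27)(54.36/3416.5).

-0.894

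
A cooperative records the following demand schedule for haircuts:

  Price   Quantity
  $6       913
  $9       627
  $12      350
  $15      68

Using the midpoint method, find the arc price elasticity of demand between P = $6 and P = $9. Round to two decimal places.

-0.93

At P = 6, Q = 913; at P = 9, Q = 627.
ΔQ = -286, ΔP = 3. Midpoints: P̄ = 7.50, Q̄ = 770.0.
ε = (ΔQ/ΔP)(P̄/Q̄) = (-286/3)(7.50/770.0).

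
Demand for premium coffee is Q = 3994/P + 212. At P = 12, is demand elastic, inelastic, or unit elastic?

inelastic

Q = 544.833, dQ/dP = -27.736.
ε = (dQ/dP)(P/Q) ≈ -0.611.
|ε| = 0.61 < 1.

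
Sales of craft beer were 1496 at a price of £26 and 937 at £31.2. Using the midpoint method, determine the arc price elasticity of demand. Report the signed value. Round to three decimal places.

ΔQ = 937 − 1496 = -559; ΔP = 31.2 − 26 = 5.2.
Midpoints: P̄ = 28.60, Q̄ = 1216.5.
ε = (ΔQ/ΔP)(P̄/Q̄) = (-559/5.2)(28.60/1216.5).

-2.527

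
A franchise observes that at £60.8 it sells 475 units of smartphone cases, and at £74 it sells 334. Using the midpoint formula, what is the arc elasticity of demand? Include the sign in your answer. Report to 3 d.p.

-1.780

ΔQ = 334 − 475 = -141; ΔP = 74 − 60.8 = 13.2.
Midpoints: P̄ = 67.40, Q̄ = 404.5.
ε = (ΔQ/ΔP)(P̄/Q̄) = (-141/13.2)(67.40/404.5).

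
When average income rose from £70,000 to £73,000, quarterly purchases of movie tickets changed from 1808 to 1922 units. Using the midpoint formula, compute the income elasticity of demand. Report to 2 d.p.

ΔQ = 114, ΔI = 3000. Midpoints: Ī = 71,500, Q̄ = 1865.0.
ε_I = (ΔQ/ΔI)(Ī/Q̄) = (114/3000)(71500/1865.0).
ε_I > 0, so the good is normal.

1.46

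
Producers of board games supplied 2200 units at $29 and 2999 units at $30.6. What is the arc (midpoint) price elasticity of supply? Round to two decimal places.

ΔQ = 2999 − 2200 = 799; ΔP = 30.6 − 29 = 1.6.
Midpoints: P̄ = 29.80, Q̄ = 2599.5.
ε_s = (ΔQ/ΔP)(P̄/Q̄) = (799/1.6)(29.80/2599.5).

5.72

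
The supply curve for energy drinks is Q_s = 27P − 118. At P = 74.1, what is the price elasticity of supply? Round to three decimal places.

1.063

At P = 74.1, Q_s = 1882.70.
dQ_s/dP = 27.
ε_s = (dQ_s/dP)(P/Q_s) = (27)(74.1/1882.70).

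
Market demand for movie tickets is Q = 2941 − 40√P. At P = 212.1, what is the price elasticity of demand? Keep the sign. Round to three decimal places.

At P = 212.1, Q = 2358.454.
dQ/dP = −40/(2√P) = -1.373.
ε = (dQ/dP)(P/Q) = (-1.373)(212.1/2358.454).
|ε| < 1, so demand is inelastic at this price.

-0.124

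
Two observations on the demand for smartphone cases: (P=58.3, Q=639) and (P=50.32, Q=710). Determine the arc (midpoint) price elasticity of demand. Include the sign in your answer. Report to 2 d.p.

-0.72

ΔQ = 710 − 639 = 71; ΔP = 50.32 − 58.3 = -7.98.
Midpoints: P̄ = 54.31, Q̄ = 674.5.
ε = (ΔQ/ΔP)(P̄/Q̄) = (71/-7.98)(54.31/674.5).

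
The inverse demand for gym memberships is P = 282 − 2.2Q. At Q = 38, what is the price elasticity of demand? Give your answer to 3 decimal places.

-2.373

At Q = 38, P = 282 − 2.2(38) = 198.40.
dP/dQ = −2.2, so dQ/dP = 1/(−2.2) = -0.455.
ε = (dQ/dP)(P/Q) = (-0.455)(198.40/38).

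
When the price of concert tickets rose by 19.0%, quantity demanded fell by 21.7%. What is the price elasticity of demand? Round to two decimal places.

-1.14

ε = %ΔQ / %ΔP = (-21.7)/(19.0) = -1.142.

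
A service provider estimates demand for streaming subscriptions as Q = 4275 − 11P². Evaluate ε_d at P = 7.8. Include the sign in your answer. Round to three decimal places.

-0.371

At P = 7.8, Q = 3605.760.
dQ/dP = −22P = -171.600.
ε = (dQ/dP)(P/Q) = (-171.600)(7.8/3605.760).
|ε| < 1, so demand is inelastic at this price.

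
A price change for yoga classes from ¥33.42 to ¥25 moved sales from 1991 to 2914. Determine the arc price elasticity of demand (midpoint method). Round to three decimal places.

-1.306

ΔQ = 2914 − 1991 = 923; ΔP = 25 − 33.42 = -8.42.
Midpoints: P̄ = 29.21, Q̄ = 2452.5.
ε = (ΔQ/ΔP)(P̄/Q̄) = (923/-8.42)(29.21/2452.5).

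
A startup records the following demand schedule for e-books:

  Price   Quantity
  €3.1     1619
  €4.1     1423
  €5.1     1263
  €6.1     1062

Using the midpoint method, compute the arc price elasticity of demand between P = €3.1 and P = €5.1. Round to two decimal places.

At P = 3.1, Q = 1619; at P = 5.1, Q = 1263.
ΔQ = -356, ΔP = 2.0. Midpoints: P̄ = 4.10, Q̄ = 1441.0.
ε = (ΔQ/ΔP)(P̄/Q̄) = (-356/2.0)(4.10/1441.0).

-0.51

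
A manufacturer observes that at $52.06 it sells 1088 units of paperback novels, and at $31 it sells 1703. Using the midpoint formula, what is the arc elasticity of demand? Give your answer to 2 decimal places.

ΔQ = 1703 − 1088 = 615; ΔP = 31 − 52.06 = -21.06.
Midpoints: P̄ = 41.53, Q̄ = 1395.5.
ε = (ΔQ/ΔP)(P̄/Q̄) = (615/-21.06)(41.53/1395.5).

-0.87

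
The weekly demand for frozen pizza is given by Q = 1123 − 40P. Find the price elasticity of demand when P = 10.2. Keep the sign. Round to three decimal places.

At P = 10.2, Q = 715.
dQ/dP = −40.
ε = (dQ/dP)(P/Q) = (-40)(10.2/715).
|ε| < 1, so demand is inelastic at this price.

-0.571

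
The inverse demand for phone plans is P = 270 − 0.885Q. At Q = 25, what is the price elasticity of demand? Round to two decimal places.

At Q = 25, P = 270 − 0.885(25) = 247.88.
dP/dQ = −0.885, so dQ/dP = 1/(−0.885) = -1.130.
ε = (dQ/dP)(P/Q) = (-1.130)(247.88/25).

-11.20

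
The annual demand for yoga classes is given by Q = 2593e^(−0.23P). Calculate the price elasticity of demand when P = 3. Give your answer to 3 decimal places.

At P = 3, Q = 1300.587.
dQ/dP = −0.23·2593e^(−0.23P) = −0.23Q = -299.135.
ε = (dQ/dP)(P/Q) = (-299.135)(3/1300.587).
|ε| < 1, so demand is inelastic at this price.

-0.690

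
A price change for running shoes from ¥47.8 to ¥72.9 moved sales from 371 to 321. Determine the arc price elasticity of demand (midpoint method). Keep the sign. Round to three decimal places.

-0.347

ΔQ = 321 − 371 = -50; ΔP = 72.9 − 47.8 = 25.1.
Midpoints: P̄ = 60.35, Q̄ = 346.0.
ε = (ΔQ/ΔP)(P̄/Q̄) = (-50/25.1)(60.35/346.0).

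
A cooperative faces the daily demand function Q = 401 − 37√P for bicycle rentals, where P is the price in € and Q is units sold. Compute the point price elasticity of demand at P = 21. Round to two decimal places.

At P = 21, Q = 231.445.
dQ/dP = −37/(2√P) = -4.037.
ε = (dQ/dP)(P/Q) = (-4.037)(21/231.445).
|ε| < 1, so demand is inelastic at this price.

-0.37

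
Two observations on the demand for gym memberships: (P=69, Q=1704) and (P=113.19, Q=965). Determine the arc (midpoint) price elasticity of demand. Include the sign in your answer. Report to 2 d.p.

ΔQ = 965 − 1704 = -739; ΔP = 113.19 − 69 = 44.19.
Midpoints: P̄ = 91.09, Q̄ = 1334.5.
ε = (ΔQ/ΔP)(P̄/Q̄) = (-739/44.19)(91.09/1334.5).

-1.14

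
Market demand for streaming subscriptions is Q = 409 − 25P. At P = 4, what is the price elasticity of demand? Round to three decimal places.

-0.324

At P = 4, Q = 309.
dQ/dP = −25.
ε = (dQ/dP)(P/Q) = (-25)(4/309).
|ε| < 1, so demand is inelastic at this price.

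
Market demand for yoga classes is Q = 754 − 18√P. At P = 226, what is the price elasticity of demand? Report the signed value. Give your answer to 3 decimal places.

At P = 226, Q = 483.401.
dQ/dP = −18/(2√P) = -0.599.
ε = (dQ/dP)(P/Q) = (-0.599)(226/483.401).
|ε| < 1, so demand is inelastic at this price.

-0.280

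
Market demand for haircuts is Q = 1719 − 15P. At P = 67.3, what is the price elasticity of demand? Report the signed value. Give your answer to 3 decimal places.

At P = 67.3, Q = 709.500.
dQ/dP = −15.
ε = (dQ/dP)(P/Q) = (-15)(67.3/709.500).

-1.423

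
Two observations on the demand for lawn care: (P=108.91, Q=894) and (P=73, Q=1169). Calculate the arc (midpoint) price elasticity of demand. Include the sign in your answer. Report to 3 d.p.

-0.675

ΔQ = 1169 − 894 = 275; ΔP = 73 − 108.91 = -35.91.
Midpoints: P̄ = 90.95, Q̄ = 1031.5.
ε = (ΔQ/ΔP)(P̄/Q̄) = (275/-35.91)(90.95/1031.5).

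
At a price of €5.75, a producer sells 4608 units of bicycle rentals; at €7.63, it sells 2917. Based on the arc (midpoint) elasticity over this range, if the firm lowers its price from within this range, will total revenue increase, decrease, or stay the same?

Arc ε = (-1691/1.88)(6.69/3762.5) ≈ -1.599.
|ε| = 1.60 > 1, so demand is elastic. A price cut therefore raises total revenue.

increase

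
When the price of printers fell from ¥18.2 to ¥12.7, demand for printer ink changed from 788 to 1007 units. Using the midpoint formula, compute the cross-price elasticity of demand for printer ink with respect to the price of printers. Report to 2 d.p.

ΔQ_x = 1007 − 788 = 219; ΔP_y = 12.7 − 18.2 = -5.5.
Midpoints: P̄_y = 15.45, Q̄_x = 897.5.
ε_xy = (ΔQ_x/ΔP_y)(P̄_y/Q̄_x) = (219/-5.5)(15.45/897.5).

-0.69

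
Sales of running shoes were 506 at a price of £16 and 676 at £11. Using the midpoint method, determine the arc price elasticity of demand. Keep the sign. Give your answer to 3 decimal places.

ΔQ = 676 − 506 = 170; ΔP = 11 − 16 = -5.
Midpoints: P̄ = 13.50, Q̄ = 591.0.
ε = (ΔQ/ΔP)(P̄/Q̄) = (170/-5)(13.50/591.0).

-0.777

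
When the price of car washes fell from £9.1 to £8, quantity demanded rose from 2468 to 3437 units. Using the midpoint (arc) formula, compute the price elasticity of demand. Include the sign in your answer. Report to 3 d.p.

-2.551

ΔQ = 3437 − 2468 = 969; ΔP = 8 − 9.1 = -1.1.
Midpoints: P̄ = 8.55, Q̄ = 2952.5.
ε = (ΔQ/ΔP)(P̄/Q̄) = (969/-1.1)(8.55/2952.5).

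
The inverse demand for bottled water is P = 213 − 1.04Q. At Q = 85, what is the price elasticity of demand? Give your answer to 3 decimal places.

At Q = 85, P = 213 − 1.04(85) = 124.60.
dP/dQ = −1.04, so dQ/dP = 1/(−1.04) = -0.962.
ε = (dQ/dP)(P/Q) = (-0.962)(124.60/85).

-1.410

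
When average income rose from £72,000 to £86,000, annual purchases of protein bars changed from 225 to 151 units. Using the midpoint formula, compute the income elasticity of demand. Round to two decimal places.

ΔQ = -74, ΔI = 14000. Midpoints: Ī = 79,000, Q̄ = 188.0.
ε_I = (ΔQ/ΔI)(Ī/Q̄) = (-74/14000)(79000/188.0).

-2.22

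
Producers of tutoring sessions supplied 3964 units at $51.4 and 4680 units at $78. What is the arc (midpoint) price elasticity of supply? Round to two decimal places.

0.40

ΔQ = 4680 − 3964 = 716; ΔP = 78 − 51.4 = 26.6.
Midpoints: P̄ = 64.70, Q̄ = 4322.0.
ε_s = (ΔQ/ΔP)(P̄/Q̄) = (716/26.6)(64.70/4322.0).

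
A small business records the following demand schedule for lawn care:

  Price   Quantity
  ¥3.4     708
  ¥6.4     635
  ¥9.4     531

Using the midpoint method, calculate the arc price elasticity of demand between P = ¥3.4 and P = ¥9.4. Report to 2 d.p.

At P = 3.4, Q = 708; at P = 9.4, Q = 531.
ΔQ = -177, ΔP = 6.0. Midpoints: P̄ = 6.40, Q̄ = 619.5.
ε = (ΔQ/ΔP)(P̄/Q̄) = (-177/6.0)(6.40/619.5).

-0.30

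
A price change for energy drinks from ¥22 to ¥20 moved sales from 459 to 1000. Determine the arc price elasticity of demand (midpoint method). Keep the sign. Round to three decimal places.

-7.787

ΔQ = 1000 − 459 = 541; ΔP = 20 − 22 = -2.
Midpoints: P̄ = 21.00, Q̄ = 729.5.
ε = (ΔQ/ΔP)(P̄/Q̄) = (541/-2)(21.00/729.5).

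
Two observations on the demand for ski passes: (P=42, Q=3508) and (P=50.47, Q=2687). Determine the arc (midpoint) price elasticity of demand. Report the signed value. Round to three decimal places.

ΔQ = 2687 − 3508 = -821; ΔP = 50.47 − 42 = 8.47.
Midpoints: P̄ = 46.23, Q̄ = 3097.5.
ε = (ΔQ/ΔP)(P̄/Q̄) = (-821/8.47)(46.23/3097.5).

-1.447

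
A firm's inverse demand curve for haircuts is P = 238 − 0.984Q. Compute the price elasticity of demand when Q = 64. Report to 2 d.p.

At Q = 64, P = 238 − 0.984(64) = 175.02.
dP/dQ = −0.984, so dQ/dP = 1/(−0.984) = -1.016.
ε = (dQ/dP)(P/Q) = (-1.016)(175.02/64).

-2.78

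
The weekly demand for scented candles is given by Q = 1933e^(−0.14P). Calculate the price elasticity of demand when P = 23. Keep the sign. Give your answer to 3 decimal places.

At P = 23, Q = 77.233.
dQ/dP = −0.14·1933e^(−0.14P) = −0.14Q = -10.813.
ε = (dQ/dP)(P/Q) = (-10.813)(23/77.233).

-3.220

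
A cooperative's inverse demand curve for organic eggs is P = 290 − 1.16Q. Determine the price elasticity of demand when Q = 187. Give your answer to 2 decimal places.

-0.34

At Q = 187, P = 290 − 1.16(187) = 73.08.
dP/dQ = −1.16, so dQ/dP = 1/(−1.16) = -0.862.
ε = (dQ/dP)(P/Q) = (-0.862)(73.08/187).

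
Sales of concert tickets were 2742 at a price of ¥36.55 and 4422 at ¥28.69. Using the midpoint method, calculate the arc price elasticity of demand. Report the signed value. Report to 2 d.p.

-1.95

ΔQ = 4422 − 2742 = 1680; ΔP = 28.69 − 36.55 = -7.86.
Midpoints: P̄ = 32.62, Q̄ = 3582.0.
ε = (ΔQ/ΔP)(P̄/Q̄) = (1680/-7.86)(32.62/3582.0).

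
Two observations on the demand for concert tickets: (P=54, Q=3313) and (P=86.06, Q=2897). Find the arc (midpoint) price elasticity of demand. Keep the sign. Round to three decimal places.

ΔQ = 2897 − 3313 = -416; ΔP = 86.06 − 54 = 32.06.
Midpoints: P̄ = 70.03, Q̄ = 3105.0.
ε = (ΔQ/ΔP)(P̄/Q̄) = (-416/32.06)(70.03/3105.0).

-0.293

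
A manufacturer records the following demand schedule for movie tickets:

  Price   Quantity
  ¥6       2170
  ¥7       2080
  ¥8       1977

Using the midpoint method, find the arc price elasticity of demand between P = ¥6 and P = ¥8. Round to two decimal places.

-0.33

At P = 6, Q = 2170; at P = 8, Q = 1977.
ΔQ = -193, ΔP = 2. Midpoints: P̄ = 7.00, Q̄ = 2073.5.
ε = (ΔQ/ΔP)(P̄/Q̄) = (-193/2)(7.00/2073.5).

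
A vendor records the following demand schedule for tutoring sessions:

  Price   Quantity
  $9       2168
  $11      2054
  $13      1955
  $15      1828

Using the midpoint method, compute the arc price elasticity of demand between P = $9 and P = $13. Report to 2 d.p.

-0.28

At P = 9, Q = 2168; at P = 13, Q = 1955.
ΔQ = -213, ΔP = 4. Midpoints: P̄ = 11.00, Q̄ = 2061.5.
ε = (ΔQ/ΔP)(P̄/Q̄) = (-213/4)(11.00/2061.5).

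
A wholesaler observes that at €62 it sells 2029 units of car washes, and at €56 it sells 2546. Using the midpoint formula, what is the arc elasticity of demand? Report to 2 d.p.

ΔQ = 2546 − 2029 = 517; ΔP = 56 − 62 = -6.
Midpoints: P̄ = 59.00, Q̄ = 2287.5.
ε = (ΔQ/ΔP)(P̄/Q̄) = (517/-6)(59.00/2287.5).

-2.22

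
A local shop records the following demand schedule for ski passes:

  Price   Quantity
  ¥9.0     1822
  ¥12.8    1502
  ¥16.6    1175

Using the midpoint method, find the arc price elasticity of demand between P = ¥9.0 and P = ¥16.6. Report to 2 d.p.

At P = 9.0, Q = 1822; at P = 16.6, Q = 1175.
ΔQ = -647, ΔP = 7.6. Midpoints: P̄ = 12.80, Q̄ = 1498.5.
ε = (ΔQ/ΔP)(P̄/Q̄) = (-647/7.6)(12.80/1498.5).

-0.73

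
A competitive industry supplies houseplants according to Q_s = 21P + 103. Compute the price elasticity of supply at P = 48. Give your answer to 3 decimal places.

0.907

At P = 48, Q_s = 1111.
dQ_s/dP = 21.
ε_s = (dQ_s/dP)(P/Q_s) = (21)(48/1111).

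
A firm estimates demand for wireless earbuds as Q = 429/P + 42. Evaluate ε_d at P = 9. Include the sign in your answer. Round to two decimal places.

-0.53

At P = 9, Q = 89.667.
dQ/dP = −429/P² = -5.296.
ε = (dQ/dP)(P/Q) = (-5.296)(9/89.667).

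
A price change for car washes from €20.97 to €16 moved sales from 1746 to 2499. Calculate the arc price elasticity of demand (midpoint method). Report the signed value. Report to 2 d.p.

-1.32

ΔQ = 2499 − 1746 = 753; ΔP = 16 − 20.97 = -4.97.
Midpoints: P̄ = 18.48, Q̄ = 2122.5.
ε = (ΔQ/ΔP)(P̄/Q̄) = (753/-4.97)(18.48/2122.5).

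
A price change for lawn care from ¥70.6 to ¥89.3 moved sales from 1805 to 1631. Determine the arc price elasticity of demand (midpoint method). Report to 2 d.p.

-0.43

ΔQ = 1631 − 1805 = -174; ΔP = 89.3 − 70.6 = 18.7.
Midpoints: P̄ = 79.95, Q̄ = 1718.0.
ε = (ΔQ/ΔP)(P̄/Q̄) = (-174/18.7)(79.95/1718.0).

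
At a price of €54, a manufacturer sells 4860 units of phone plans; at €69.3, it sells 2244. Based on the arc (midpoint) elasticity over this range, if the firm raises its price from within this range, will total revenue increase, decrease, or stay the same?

Arc ε = (-2616/15.3)(61.65/3552.0) ≈ -2.968.
|ε| = 2.97 > 1, so demand is elastic. A price rise therefore reduces total revenue.

decrease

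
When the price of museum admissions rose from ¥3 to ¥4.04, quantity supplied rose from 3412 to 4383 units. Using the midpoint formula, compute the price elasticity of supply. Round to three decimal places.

0.843

ΔQ = 4383 − 3412 = 971; ΔP = 4.04 − 3 = 1.04.
Midpoints: P̄ = 3.52, Q̄ = 3897.5.
ε_s = (ΔQ/ΔP)(P̄/Q̄) = (971/1.04)(3.52/3897.5).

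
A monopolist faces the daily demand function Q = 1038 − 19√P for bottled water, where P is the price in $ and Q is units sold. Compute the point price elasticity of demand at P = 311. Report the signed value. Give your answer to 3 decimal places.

-0.238

At P = 311, Q = 702.931.
dQ/dP = −19/(2√P) = -0.539.
ε = (dQ/dP)(P/Q) = (-0.539)(311/702.931).
|ε| < 1, so demand is inelastic at this price.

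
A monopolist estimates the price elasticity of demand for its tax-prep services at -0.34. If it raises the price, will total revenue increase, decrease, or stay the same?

|ε| = 0.34 < 1, so demand is inelastic. A price rise therefore raises total revenue.

increase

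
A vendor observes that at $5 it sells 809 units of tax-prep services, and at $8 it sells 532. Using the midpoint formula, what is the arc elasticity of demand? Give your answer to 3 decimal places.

ΔQ = 532 − 809 = -277; ΔP = 8 − 5 = 3.
Midpoints: P̄ = 6.50, Q̄ = 670.5.
ε = (ΔQ/ΔP)(P̄/Q̄) = (-277/3)(6.50/670.5).

-0.895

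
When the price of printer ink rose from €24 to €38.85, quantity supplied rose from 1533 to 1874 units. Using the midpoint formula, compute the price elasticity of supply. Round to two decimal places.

0.42

ΔQ = 1874 − 1533 = 341; ΔP = 38.85 − 24 = 14.85.
Midpoints: P̄ = 31.43, Q̄ = 1703.5.
ε_s = (ΔQ/ΔP)(P̄/Q̄) = (341/14.85)(31.43/1703.5).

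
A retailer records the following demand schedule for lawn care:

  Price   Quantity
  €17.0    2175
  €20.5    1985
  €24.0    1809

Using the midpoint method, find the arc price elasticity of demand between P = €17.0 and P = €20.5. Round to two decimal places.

-0.49

At P = 17.0, Q = 2175; at P = 20.5, Q = 1985.
ΔQ = -190, ΔP = 3.5. Midpoints: P̄ = 18.75, Q̄ = 2080.0.
ε = (ΔQ/ΔP)(P̄/Q̄) = (-190/3.5)(18.75/2080.0).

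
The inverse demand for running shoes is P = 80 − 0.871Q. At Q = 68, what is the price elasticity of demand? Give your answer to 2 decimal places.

At Q = 68, P = 80 − 0.871(68) = 20.77.
dP/dQ = −0.871, so dQ/dP = 1/(−0.871) = -1.148.
ε = (dQ/dP)(P/Q) = (-1.148)(20.77/68).

-0.35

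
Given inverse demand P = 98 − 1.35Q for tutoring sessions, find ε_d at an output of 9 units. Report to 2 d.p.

-7.07

At Q = 9, P = 98 − 1.35(9) = 85.85.
dP/dQ = −1.35, so dQ/dP = 1/(−1.35) = -0.741.
ε = (dQ/dP)(P/Q) = (-0.741)(85.85/9).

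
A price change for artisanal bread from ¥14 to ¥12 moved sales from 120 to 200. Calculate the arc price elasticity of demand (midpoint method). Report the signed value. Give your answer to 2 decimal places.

ΔQ = 200 − 120 = 80; ΔP = 12 − 14 = -2.
Midpoints: P̄ = 13.00, Q̄ = 160.0.
ε = (ΔQ/ΔP)(P̄/Q̄) = (80/-2)(13.00/160.0).

-3.25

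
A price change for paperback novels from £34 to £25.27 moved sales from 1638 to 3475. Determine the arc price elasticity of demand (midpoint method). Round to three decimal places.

-2.439

ΔQ = 3475 − 1638 = 1837; ΔP = 25.27 − 34 = -8.73.
Midpoints: P̄ = 29.63, Q̄ = 2556.5.
ε = (ΔQ/ΔP)(P̄/Q̄) = (1837/-8.73)(29.63/2556.5).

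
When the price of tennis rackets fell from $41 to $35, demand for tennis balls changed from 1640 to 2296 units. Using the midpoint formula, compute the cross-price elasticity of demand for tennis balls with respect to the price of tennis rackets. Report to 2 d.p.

ΔQ_x = 2296 − 1640 = 656; ΔP_y = 35 − 41 = -6.
Midpoints: P̄_y = 38.00, Q̄_x = 1968.0.
ε_xy = (ΔQ_x/ΔP_y)(P̄_y/Q̄_x) = (656/-6)(38.00/1968.0).

-2.11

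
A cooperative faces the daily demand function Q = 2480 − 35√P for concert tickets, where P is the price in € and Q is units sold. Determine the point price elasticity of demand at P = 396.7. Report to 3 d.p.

At P = 396.7, Q = 1782.893.
dQ/dP = −35/(2√P) = -0.879.
ε = (dQ/dP)(P/Q) = (-0.879)(396.7/1782.893).

-0.195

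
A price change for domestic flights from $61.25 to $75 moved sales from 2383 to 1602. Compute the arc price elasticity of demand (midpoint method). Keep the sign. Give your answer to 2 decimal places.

ΔQ = 1602 − 2383 = -781; ΔP = 75 − 61.25 = 13.75.
Midpoints: P̄ = 68.12, Q̄ = 1992.5.
ε = (ΔQ/ΔP)(P̄/Q̄) = (-781/13.75)(68.12/1992.5).

-1.94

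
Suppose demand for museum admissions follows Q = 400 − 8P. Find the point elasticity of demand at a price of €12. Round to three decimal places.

-0.316

At P = 12, Q = 304.
dQ/dP = −8.
ε = (dQ/dP)(P/Q) = (-8)(12/304).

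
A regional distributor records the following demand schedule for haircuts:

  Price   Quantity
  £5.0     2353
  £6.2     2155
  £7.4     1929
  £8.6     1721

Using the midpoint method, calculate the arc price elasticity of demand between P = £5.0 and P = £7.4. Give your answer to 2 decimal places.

At P = 5.0, Q = 2353; at P = 7.4, Q = 1929.
ΔQ = -424, ΔP = 2.4. Midpoints: P̄ = 6.20, Q̄ = 2141.0.
ε = (ΔQ/ΔP)(P̄/Q̄) = (-424/2.4)(6.20/2141.0).

-0.51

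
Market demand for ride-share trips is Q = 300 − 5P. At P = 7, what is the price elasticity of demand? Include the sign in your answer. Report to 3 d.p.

-0.132

At P = 7, Q = 265.
dQ/dP = −5.
ε = (dQ/dP)(P/Q) = (-5)(7/265).
|ε| < 1, so demand is inelastic at this price.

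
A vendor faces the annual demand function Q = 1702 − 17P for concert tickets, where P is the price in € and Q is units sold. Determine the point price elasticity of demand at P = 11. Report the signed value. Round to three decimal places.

-0.123

At P = 11, Q = 1515.
dQ/dP = −17.
ε = (dQ/dP)(P/Q) = (-17)(11/1515).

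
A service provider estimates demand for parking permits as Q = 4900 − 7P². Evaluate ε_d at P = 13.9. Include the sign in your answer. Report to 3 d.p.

At P = 13.9, Q = 3547.530.
dQ/dP = −14P = -194.600.
ε = (dQ/dP)(P/Q) = (-194.600)(13.9/3547.530).

-0.762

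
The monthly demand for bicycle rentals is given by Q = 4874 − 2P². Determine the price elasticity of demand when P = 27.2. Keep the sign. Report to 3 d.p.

-0.872

At P = 27.2, Q = 3394.320.
dQ/dP = −4P = -108.800.
ε = (dQ/dP)(P/Q) = (-108.800)(27.2/3394.320).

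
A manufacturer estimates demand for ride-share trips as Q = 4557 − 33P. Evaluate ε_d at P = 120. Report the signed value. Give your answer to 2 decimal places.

-6.63

At P = 120, Q = 597.
dQ/dP = −33.
ε = (dQ/dP)(P/Q) = (-33)(120/597).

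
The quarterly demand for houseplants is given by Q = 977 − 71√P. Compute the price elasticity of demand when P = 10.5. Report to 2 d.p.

-0.15

At P = 10.5, Q = 746.934.
dQ/dP = −71/(2√P) = -10.956.
ε = (dQ/dP)(P/Q) = (-10.956)(10.5/746.934).
|ε| < 1, so demand is inelastic at this price.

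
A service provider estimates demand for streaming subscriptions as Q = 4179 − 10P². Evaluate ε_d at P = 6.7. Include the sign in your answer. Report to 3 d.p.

-0.241

At P = 6.7, Q = 3730.100.
dQ/dP = −20P = -134.
ε = (dQ/dP)(P/Q) = (-134)(6.7/3730.100).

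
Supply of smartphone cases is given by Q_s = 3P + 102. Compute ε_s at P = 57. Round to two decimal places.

At P = 57, Q_s = 273.
dQ_s/dP = 3.
ε_s = (dQ_s/dP)(P/Q_s) = (3)(57/273).

0.63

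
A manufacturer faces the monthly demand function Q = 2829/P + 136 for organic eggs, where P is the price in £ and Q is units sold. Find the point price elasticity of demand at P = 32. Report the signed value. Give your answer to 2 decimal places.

At P = 32, Q = 224.406.
dQ/dP = −2829/P² = -2.763.
ε = (dQ/dP)(P/Q) = (-2.763)(32/224.406).

-0.39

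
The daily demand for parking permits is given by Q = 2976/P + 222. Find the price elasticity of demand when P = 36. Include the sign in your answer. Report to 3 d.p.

At P = 36, Q = 304.667.
dQ/dP = −2976/P² = -2.296.
ε = (dQ/dP)(P/Q) = (-2.296)(36/304.667).
|ε| < 1, so demand is inelastic at this price.

-0.271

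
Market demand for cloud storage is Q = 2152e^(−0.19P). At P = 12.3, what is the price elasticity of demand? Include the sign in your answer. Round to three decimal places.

At P = 12.3, Q = 207.920.
dQ/dP = −0.19·2152e^(−0.19P) = −0.19Q = -39.505.
ε = (dQ/dP)(P/Q) = (-39.505)(12.3/207.920).
|ε| > 1, so demand is elastic at this price.

-2.337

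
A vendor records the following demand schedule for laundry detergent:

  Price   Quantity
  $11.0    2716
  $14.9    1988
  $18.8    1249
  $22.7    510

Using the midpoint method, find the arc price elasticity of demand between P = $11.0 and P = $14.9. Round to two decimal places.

At P = 11.0, Q = 2716; at P = 14.9, Q = 1988.
ΔQ = -728, ΔP = 3.9. Midpoints: P̄ = 12.95, Q̄ = 2352.0.
ε = (ΔQ/ΔP)(P̄/Q̄) = (-728/3.9)(12.95/2352.0).

-1.03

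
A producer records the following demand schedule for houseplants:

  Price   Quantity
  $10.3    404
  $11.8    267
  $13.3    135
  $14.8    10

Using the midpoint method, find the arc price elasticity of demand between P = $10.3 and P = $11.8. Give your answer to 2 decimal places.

At P = 10.3, Q = 404; at P = 11.8, Q = 267.
ΔQ = -137, ΔP = 1.5. Midpoints: P̄ = 11.05, Q̄ = 335.5.
ε = (ΔQ/ΔP)(P̄/Q̄) = (-137/1.5)(11.05/335.5).

-3.01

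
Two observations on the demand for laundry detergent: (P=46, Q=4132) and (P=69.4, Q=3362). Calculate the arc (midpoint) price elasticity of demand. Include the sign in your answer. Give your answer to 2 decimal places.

-0.51

ΔQ = 3362 − 4132 = -770; ΔP = 69.4 − 46 = 23.4.
Midpoints: P̄ = 57.70, Q̄ = 3747.0.
ε = (ΔQ/ΔP)(P̄/Q̄) = (-770/23.4)(57.70/3747.0).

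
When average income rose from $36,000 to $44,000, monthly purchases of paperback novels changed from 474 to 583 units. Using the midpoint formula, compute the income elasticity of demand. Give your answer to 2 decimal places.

ΔQ = 109, ΔI = 8000. Midpoints: Ī = 40,000, Q̄ = 528.5.
ε_I = (ΔQ/ΔI)(Ī/Q̄) = (109/8000)(40000/528.5).

1.03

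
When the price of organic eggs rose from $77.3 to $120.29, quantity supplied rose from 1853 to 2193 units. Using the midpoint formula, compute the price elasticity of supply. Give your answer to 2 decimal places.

ΔQ = 2193 − 1853 = 340; ΔP = 120.29 − 77.3 = 42.99.
Midpoints: P̄ = 98.80, Q̄ = 2023.0.
ε_s = (ΔQ/ΔP)(P̄/Q̄) = (340/42.99)(98.80/2023.0).

0.39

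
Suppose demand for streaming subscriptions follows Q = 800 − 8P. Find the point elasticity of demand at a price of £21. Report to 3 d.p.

At P = 21, Q = 632.
dQ/dP = −8.
ε = (dQ/dP)(P/Q) = (-8)(21/632).
|ε| < 1, so demand is inelastic at this price.

-0.266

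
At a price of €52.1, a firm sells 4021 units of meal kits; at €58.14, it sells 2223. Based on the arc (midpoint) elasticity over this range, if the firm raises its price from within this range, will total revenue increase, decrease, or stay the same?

Arc ε = (-1798/6.04)(55.12/3122.0) ≈ -5.256.
|ε| = 5.26 > 1, so demand is elastic. A price rise therefore reduces total revenue.

decrease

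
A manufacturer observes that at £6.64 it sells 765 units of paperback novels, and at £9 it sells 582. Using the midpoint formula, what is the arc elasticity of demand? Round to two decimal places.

ΔQ = 582 − 765 = -183; ΔP = 9 − 6.64 = 2.36.
Midpoints: P̄ = 7.82, Q̄ = 673.5.
ε = (ΔQ/ΔP)(P̄/Q̄) = (-183/2.36)(7.82/673.5).

-0.90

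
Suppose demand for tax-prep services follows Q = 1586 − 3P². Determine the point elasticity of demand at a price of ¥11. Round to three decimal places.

-0.594

At P = 11, Q = 1223.
dQ/dP = −6P = -66.
ε = (dQ/dP)(P/Q) = (-66)(11/1223).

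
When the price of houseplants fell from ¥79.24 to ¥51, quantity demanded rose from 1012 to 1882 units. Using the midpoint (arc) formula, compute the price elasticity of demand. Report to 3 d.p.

-1.386

ΔQ = 1882 − 1012 = 870; ΔP = 51 − 79.24 = -28.24.
Midpoints: P̄ = 65.12, Q̄ = 1447.0.
ε = (ΔQ/ΔP)(P̄/Q̄) = (870/-28.24)(65.12/1447.0).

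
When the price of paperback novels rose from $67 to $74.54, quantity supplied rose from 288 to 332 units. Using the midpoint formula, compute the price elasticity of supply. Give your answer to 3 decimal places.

1.332

ΔQ = 332 − 288 = 44; ΔP = 74.54 − 67 = 7.54.
Midpoints: P̄ = 70.77, Q̄ = 310.0.
ε_s = (ΔQ/ΔP)(P̄/Q̄) = (44/7.54)(70.77/310.0).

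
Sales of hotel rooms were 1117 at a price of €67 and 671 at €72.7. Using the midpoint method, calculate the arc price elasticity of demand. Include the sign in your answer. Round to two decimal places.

ΔQ = 671 − 1117 = -446; ΔP = 72.7 − 67 = 5.7.
Midpoints: P̄ = 69.85, Q̄ = 894.0.
ε = (ΔQ/ΔP)(P̄/Q̄) = (-446/5.7)(69.85/894.0).

-6.11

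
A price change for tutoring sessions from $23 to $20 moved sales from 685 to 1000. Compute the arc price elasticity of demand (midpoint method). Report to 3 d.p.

-2.680

ΔQ = 1000 − 685 = 315; ΔP = 20 − 23 = -3.
Midpoints: P̄ = 21.50, Q̄ = 842.5.
ε = (ΔQ/ΔP)(P̄/Q̄) = (315/-3)(21.50/842.5).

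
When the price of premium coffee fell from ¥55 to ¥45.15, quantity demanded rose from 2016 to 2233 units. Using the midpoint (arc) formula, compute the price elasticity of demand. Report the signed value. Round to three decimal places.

ΔQ = 2233 − 2016 = 217; ΔP = 45.15 − 55 = -9.85.
Midpoints: P̄ = 50.08, Q̄ = 2124.5.
ε = (ΔQ/ΔP)(P̄/Q̄) = (217/-9.85)(50.08/2124.5).

-0.519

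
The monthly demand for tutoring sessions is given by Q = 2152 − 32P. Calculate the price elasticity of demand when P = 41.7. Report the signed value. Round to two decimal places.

At P = 41.7, Q = 817.600.
dQ/dP = −32.
ε = (dQ/dP)(P/Q) = (-32)(41.7/817.600).
|ε| > 1, so demand is elastic at this price.

-1.63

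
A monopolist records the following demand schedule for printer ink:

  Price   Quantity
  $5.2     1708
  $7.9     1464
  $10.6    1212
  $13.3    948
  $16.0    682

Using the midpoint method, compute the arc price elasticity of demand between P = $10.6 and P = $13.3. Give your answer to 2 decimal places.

At P = 10.6, Q = 1212; at P = 13.3, Q = 948.
ΔQ = -264, ΔP = 2.7. Midpoints: P̄ = 11.95, Q̄ = 1080.0.
ε = (ΔQ/ΔP)(P̄/Q̄) = (-264/2.7)(11.95/1080.0).

-1.08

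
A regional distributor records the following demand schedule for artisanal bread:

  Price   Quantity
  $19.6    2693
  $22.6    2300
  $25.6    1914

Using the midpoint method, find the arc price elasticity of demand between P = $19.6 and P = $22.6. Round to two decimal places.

At P = 19.6, Q = 2693; at P = 22.6, Q = 2300.
ΔQ = -393, ΔP = 3.0. Midpoints: P̄ = 21.10, Q̄ = 2496.5.
ε = (ΔQ/ΔP)(P̄/Q̄) = (-393/3.0)(21.10/2496.5).

-1.11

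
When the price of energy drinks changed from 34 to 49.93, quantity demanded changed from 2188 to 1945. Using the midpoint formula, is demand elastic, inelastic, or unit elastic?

inelastic

Arc ε ≈ -0.310.
|ε| = 0.31 < 1.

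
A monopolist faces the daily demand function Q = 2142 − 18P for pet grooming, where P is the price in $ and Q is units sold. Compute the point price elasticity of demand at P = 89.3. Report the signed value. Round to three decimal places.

-3.007

At P = 89.3, Q = 534.600.
dQ/dP = −18.
ε = (dQ/dP)(P/Q) = (-18)(89.3/534.600).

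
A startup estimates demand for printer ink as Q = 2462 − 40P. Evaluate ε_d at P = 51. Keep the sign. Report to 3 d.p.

At P = 51, Q = 422.
dQ/dP = −40.
ε = (dQ/dP)(P/Q) = (-40)(51/422).

-4.834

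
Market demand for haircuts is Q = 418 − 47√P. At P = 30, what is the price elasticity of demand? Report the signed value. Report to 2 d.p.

At P = 30, Q = 160.570.
dQ/dP = −47/(2√P) = -4.290.
ε = (dQ/dP)(P/Q) = (-4.290)(30/160.570).
|ε| < 1, so demand is inelastic at this price.

-0.80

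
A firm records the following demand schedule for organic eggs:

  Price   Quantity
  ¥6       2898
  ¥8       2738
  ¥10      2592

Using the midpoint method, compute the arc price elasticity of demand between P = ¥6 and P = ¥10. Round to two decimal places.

-0.22

At P = 6, Q = 2898; at P = 10, Q = 2592.
ΔQ = -306, ΔP = 4. Midpoints: P̄ = 8.00, Q̄ = 2745.0.
ε = (ΔQ/ΔP)(P̄/Q̄) = (-306/4)(8.00/2745.0).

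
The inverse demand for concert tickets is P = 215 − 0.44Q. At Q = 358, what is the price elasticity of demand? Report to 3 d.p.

At Q = 358, P = 215 − 0.44(358) = 57.48.
dP/dQ = −0.44, so dQ/dP = 1/(−0.44) = -2.273.
ε = (dQ/dP)(P/Q) = (-2.273)(57.48/358).

-0.365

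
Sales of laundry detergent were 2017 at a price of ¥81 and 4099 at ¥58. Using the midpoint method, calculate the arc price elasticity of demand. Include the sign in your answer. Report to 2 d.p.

ΔQ = 4099 − 2017 = 2082; ΔP = 58 − 81 = -23.
Midpoints: P̄ = 69.50, Q̄ = 3058.0.
ε = (ΔQ/ΔP)(P̄/Q̄) = (2082/-23)(69.50/3058.0).

-2.06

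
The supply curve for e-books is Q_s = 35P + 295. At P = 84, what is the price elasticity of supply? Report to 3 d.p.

0.909

At P = 84, Q_s = 3235.
dQ_s/dP = 35.
ε_s = (dQ_s/dP)(P/Q_s) = (35)(84/3235).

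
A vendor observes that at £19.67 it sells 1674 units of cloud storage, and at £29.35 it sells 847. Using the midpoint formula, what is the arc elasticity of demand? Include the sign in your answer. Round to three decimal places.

-1.661

ΔQ = 847 − 1674 = -827; ΔP = 29.35 − 19.67 = 9.68.
Midpoints: P̄ = 24.51, Q̄ = 1260.5.
ε = (ΔQ/ΔP)(P̄/Q̄) = (-827/9.68)(24.51/1260.5).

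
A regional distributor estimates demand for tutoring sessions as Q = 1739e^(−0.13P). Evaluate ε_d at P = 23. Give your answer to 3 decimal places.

-2.990

At P = 23, Q = 87.450.
dQ/dP = −0.13·1739e^(−0.13P) = −0.13Q = -11.368.
ε = (dQ/dP)(P/Q) = (-11.368)(23/87.450).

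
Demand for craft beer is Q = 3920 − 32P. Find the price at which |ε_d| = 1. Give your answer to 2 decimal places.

For linear demand Q = a − bP, ε = −bP/(a − bP). |ε| = 1 when bP = a − bP, i.e. P = a/(2b).
P = 3920/(2·32) = 3920/64 = 61.2500.

61.25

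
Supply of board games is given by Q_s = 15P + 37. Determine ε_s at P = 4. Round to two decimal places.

At P = 4, Q_s = 97.
dQ_s/dP = 15.
ε_s = (dQ_s/dP)(P/Q_s) = (15)(4/97).

0.62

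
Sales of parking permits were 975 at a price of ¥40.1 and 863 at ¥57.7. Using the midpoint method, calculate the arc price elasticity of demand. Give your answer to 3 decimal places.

-0.339

ΔQ = 863 − 975 = -112; ΔP = 57.7 − 40.1 = 17.6.
Midpoints: P̄ = 48.90, Q̄ = 919.0.
ε = (ΔQ/ΔP)(P̄/Q̄) = (-112/17.6)(48.90/919.0).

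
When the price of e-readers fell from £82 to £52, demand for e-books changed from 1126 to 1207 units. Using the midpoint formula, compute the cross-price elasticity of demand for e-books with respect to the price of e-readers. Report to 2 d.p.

ΔQ_x = 1207 − 1126 = 81; ΔP_y = 52 − 82 = -30.
Midpoints: P̄_y = 67.00, Q̄_x = 1166.5.
ε_xy = (ΔQ_x/ΔP_y)(P̄_y/Q̄_x) = (81/-30)(67.00/1166.5).

-0.16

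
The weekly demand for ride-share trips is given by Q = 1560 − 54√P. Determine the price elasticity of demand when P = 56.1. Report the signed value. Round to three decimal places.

At P = 56.1, Q = 1155.540.
dQ/dP = −54/(2√P) = -3.605.
ε = (dQ/dP)(P/Q) = (-3.605)(56.1/1155.540).

-0.175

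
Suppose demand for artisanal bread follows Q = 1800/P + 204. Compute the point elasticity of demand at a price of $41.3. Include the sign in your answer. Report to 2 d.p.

-0.18

At P = 41.3, Q = 247.584.
dQ/dP = −1800/P² = -1.055.
ε = (dQ/dP)(P/Q) = (-1.055)(41.3/247.584).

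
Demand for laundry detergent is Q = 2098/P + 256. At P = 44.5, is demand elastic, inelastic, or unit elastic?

inelastic

Q = 303.146, dQ/dP = -1.059.
ε = (dQ/dP)(P/Q) ≈ -0.156.
|ε| = 0.16 < 1.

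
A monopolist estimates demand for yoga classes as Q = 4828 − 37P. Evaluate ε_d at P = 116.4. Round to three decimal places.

-8.263

At P = 116.4, Q = 521.200.
dQ/dP = −37.
ε = (dQ/dP)(P/Q) = (-37)(116.4/521.200).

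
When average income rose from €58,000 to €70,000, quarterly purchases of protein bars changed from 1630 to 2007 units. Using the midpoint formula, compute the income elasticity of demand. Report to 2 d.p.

ΔQ = 377, ΔI = 12000. Midpoints: Ī = 64,000, Q̄ = 1818.5.
ε_I = (ΔQ/ΔI)(Ī/Q̄) = (377/12000)(64000/1818.5).

1.11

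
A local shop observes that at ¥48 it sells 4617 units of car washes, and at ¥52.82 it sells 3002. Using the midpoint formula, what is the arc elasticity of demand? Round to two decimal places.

ΔQ = 3002 − 4617 = -1615; ΔP = 52.82 − 48 = 4.82.
Midpoints: P̄ = 50.41, Q̄ = 3809.5.
ε = (ΔQ/ΔP)(P̄/Q̄) = (-1615/4.82)(50.41/3809.5).

-4.43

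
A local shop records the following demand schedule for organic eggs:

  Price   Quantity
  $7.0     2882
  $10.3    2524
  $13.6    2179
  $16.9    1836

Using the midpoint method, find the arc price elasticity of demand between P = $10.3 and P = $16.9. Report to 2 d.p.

At P = 10.3, Q = 2524; at P = 16.9, Q = 1836.
ΔQ = -688, ΔP = 6.6. Midpoints: P̄ = 13.60, Q̄ = 2180.0.
ε = (ΔQ/ΔP)(P̄/Q̄) = (-688/6.6)(13.60/2180.0).

-0.65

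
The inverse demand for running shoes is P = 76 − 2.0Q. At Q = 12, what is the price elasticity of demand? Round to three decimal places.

At Q = 12, P = 76 − 2.0(12) = 52.00.
dP/dQ = −2.0, so dQ/dP = 1/(−2.0) = -0.500.
ε = (dQ/dP)(P/Q) = (-0.500)(52.00/12).

-2.167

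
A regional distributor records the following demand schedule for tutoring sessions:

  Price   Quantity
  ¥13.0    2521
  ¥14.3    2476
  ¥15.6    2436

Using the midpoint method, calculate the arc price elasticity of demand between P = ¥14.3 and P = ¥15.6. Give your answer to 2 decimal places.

At P = 14.3, Q = 2476; at P = 15.6, Q = 2436.
ΔQ = -40, ΔP = 1.3. Midpoints: P̄ = 14.95, Q̄ = 2456.0.
ε = (ΔQ/ΔP)(P̄/Q̄) = (-40/1.3)(14.95/2456.0).

-0.19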